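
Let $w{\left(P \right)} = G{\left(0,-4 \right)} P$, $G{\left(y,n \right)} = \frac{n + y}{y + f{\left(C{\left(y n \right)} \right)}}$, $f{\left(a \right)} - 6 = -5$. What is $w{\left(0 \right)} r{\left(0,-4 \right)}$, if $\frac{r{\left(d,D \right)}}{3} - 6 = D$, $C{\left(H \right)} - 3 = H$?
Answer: $0$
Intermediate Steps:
$C{\left(H \right)} = 3 + H$
$f{\left(a \right)} = 1$ ($f{\left(a \right)} = 6 - 5 = 1$)
$r{\left(d,D \right)} = 18 + 3 D$
$G{\left(y,n \right)} = \frac{n + y}{1 + y}$ ($G{\left(y,n \right)} = \frac{n + y}{y + 1} = \frac{n + y}{1 + y}$)
$w{\left(P \right)} = - 4 P$ ($w{\left(P \right)} = \frac{-4 + 0}{1 + 0} P = 1^{-1} \left(-4\right) P = 1 \left(-4\right) P = - 4 P$)
$w{\left(0 \right)} r{\left(0,-4 \right)} = \left(-4\right) 0 \left(18 + 3 \left(-4\right)\right) = 0 \left(18 - 12\right) = 0 \cdot 6 = 0$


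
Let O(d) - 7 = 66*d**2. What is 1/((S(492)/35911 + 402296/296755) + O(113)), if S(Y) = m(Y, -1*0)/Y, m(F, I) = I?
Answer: 296755/250093942851 ≈ 1.1866e-6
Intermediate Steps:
O(d) = 7 + 66*d**2
S(Y) = 0 (S(Y) = (-1*0)/Y = 0/Y = 0)
1/((S(492)/35911 + 402296/296755) + O(113)) = 1/((0/35911 + 402296/296755) + (7 + 66*113**2)) = 1/((0*(1/35911) + 402296*(1/296755)) + (7 + 66*12769)) = 1/((0 + 402296/296755) + (7 + 842754)) = 1/(402296/296755 + 842761) = 1/(250093942851/296755) = 296755/250093942851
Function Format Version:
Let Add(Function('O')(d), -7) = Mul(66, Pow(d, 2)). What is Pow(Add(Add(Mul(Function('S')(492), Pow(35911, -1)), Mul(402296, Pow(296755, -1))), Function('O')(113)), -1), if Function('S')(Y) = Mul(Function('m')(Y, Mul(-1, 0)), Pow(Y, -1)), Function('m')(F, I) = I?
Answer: Rational(296755, 250093942851) ≈ 1.1866e-6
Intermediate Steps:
Function('O')(d) = Add(7, Mul(66, Pow(d, 2)))
Function('S')(Y) = 0 (Function('S')(Y) = Mul(Mul(-1, 0), Pow(Y, -1)) = Mul(0, Pow(Y, -1)) = 0)
Pow(Add(Add(Mul(Function('S')(492), Pow(35911, -1)), Mul(402296, Pow(296755, -1))), Function('O')(113)), -1) = Pow(Add(Add(Mul(0, Pow(35911, -1)), Mul(402296, Pow(296755, -1))), Add(7, Mul(66, Pow(113, 2)))), -1) = Pow(Add(Add(Mul(0, Rational(1, 35911)), Mul(402296, Rational(1, 296755))), Add(7, Mul(66, 12769))), -1) = Pow(Add(Add(0, Rational(402296, 296755)), Add(7, 842754)), -1) = Pow(Add(Rational(402296, 296755), 842761), -1) = Pow(Rational(250093942851, 296755), -1) = Rational(296755, 250093942851)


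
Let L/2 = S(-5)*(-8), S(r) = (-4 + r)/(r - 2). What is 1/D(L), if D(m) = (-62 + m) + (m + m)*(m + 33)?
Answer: -49/29102 ≈ -0.0016837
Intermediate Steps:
S(r) = (-4 + r)/(-2 + r)
L = -144/7 (L = 2*(((-4 - 5)/(-2 - 5))*(-8)) = 2*((-9/(-7))*(-8)) = 2*(-⅐*(-9)*(-8)) = 2*((9/7)*(-8)) = 2*(-72/7) = -144/7 ≈ -20.571)
D(m) = -62 + m + 2*m*(33 + m) (D(m) = (-62 + m) + (2*m)*(33 + m) = (-62 + m) + 2*m*(33 + m) = -62 + m + 2*m*(33 + m))
1/D(L) = 1/(-62 + 2*(-144/7)² + 67*(-144/7)) = 1/(-62 + 2*(20736/49) - 9648/7) = 1/(-62 + 41472/49 - 9648/7) = 1/(-29102/49) = -49/29102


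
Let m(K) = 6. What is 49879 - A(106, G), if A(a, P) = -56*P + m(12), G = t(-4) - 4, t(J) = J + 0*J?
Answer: 49425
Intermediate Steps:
t(J) = J (t(J) = J + 0 = J)
G = -8 (G = -4 - 4 = -8)
A(a, P) = 6 - 56*P (A(a, P) = -56*P + 6 = 6 - 56*P)
49879 - A(106, G) = 49879 - (6 - 56*(-8)) = 49879 - (6 + 448) = 49879 - 1*454 = 49879 - 454 = 49425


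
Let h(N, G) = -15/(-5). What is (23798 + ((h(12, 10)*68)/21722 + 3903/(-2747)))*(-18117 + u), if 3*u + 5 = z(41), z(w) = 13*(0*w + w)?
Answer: -12737664955141357/29835167 ≈ -4.2693e+8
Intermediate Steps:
h(N, G) = 3 (h(N, G) = -15*(-⅕) = 3)
z(w) = 13*w (z(w) = 13*(0 + w) = 13*w)
u = 176 (u = -5/3 + (13*41)/3 = -5/3 + (⅓)*533 = -5/3 + 533/3 = 176)
(23798 + ((h(12, 10)*68)/21722 + 3903/(-2747)))*(-18117 + u) = (23798 + ((3*68)/21722 + 3903/(-2747)))*(-18117 + 176) = (23798 + (204*(1/21722) + 3903*(-1/2747)))*(-17941) = (23798 + (102/10861 - 3903/2747))*(-17941) = (23798 - 42110289/29835167)*(-17941) = (709975193977/29835167)*(-17941) = -12737664955141357/29835167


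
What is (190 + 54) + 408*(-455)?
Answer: -185396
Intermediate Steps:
(190 + 54) + 408*(-455) = 244 - 185640 = -185396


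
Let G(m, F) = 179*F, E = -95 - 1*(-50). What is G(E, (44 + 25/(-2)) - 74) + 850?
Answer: -13515/2 ≈ -6757.5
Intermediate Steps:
E = -45 (E = -95 + 50 = -45)
G(E, (44 + 25/(-2)) - 74) + 850 = 179*((44 + 25/(-2)) - 74) + 850 = 179*((44 + 25*(-1/2)) - 74) + 850 = 179*((44 - 25/2) - 74) + 850 = 179*(63/2 - 74) + 850 = 179*(-85/2) + 850 = -15215/2 + 850 = -13515/2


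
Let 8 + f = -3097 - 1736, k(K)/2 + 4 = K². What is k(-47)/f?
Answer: -4410/4841 ≈ -0.91097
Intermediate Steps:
k(K) = -8 + 2*K²
f = -4841 (f = -8 + (-3097 - 1736) = -8 - 4833 = -4841)
k(-47)/f = (-8 + 2*(-47)²)/(-4841) = (-8 + 2*2209)*(-1/4841) = (-8 + 4418)*(-1/4841) = 4410*(-1/4841) = -4410/4841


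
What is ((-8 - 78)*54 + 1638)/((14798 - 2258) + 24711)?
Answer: -334/4139 ≈ -0.080696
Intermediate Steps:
((-8 - 78)*54 + 1638)/((14798 - 2258) + 24711) = (-86*54 + 1638)/(12540 + 24711) = (-4644 + 1638)/37251 = -3006*1/37251 = -334/4139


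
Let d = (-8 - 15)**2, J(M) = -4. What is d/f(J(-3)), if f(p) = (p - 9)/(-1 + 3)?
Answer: -1058/13 ≈ -81.385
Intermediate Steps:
d = 529 (d = (-23)**2 = 529)
f(p) = -9/2 + p/2 (f(p) = (-9 + p)/2 = (-9 + p)*(1/2) = -9/2 + p/2)
d/f(J(-3)) = 529/(-9/2 + (1/2)*(-4)) = 529/(-9/2 - 2) = 529/(-13/2) = 529*(-2/13) = -1058/13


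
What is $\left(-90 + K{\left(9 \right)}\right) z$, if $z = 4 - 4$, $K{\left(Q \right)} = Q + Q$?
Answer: $0$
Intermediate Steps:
$K{\left(Q \right)} = 2 Q$
$z = 0$ ($z = 4 - 4 = 0$)
$\left(-90 + K{\left(9 \right)}\right) z = \left(-90 + 2 \cdot 9\right) 0 = \left(-90 + 18\right) 0 = \left(-72\right) 0 = 0$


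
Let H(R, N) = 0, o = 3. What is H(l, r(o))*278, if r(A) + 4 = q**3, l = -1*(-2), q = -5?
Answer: 0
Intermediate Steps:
l = 2
r(A) = -129 (r(A) = -4 + (-5)**3 = -4 - 125 = -129)
H(l, r(o))*278 = 0*278 = 0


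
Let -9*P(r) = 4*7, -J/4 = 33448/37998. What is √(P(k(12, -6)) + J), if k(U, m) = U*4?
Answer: 34*I*√230099/6333 ≈ 2.5753*I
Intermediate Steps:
k(U, m) = 4*U
J = -66896/18999 (J = -133792/37998 = -4*16724/18999 = -66896/18999 ≈ -3.5210)
P(r) = -28/9 (P(r) = -4*7/9 = -⅑*28 = -28/9)
√(P(k(12, -6)) + J) = √(-28/9 - 66896/18999) = √(-126004/18999) = 34*I*√230099/6333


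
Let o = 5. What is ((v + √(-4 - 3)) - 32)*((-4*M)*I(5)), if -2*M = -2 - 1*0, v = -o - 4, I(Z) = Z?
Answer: 820 - 20*I*√7 ≈ 820.0 - 52.915*I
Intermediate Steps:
v = -9 (v = -1*5 - 4 = -5 - 4 = -9)
M = 1 (M = -(-2 - 1*0)/2 = -(-2 + 0)/2 = -½*(-2) = 1)
((v + √(-4 - 3)) - 32)*((-4*M)*I(5)) = ((-9 + √(-4 - 3)) - 32)*(-4*1*5) = ((-9 + √(-7)) - 32)*(-4*5) = ((-9 + I*√7) - 32)*(-20) = (-41 + I*√7)*(-20) = 820 - 20*I*√7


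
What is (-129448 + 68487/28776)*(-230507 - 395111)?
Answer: 388396913435083/4796 ≈ 8.0983e+10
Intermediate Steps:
(-129448 + 68487/28776)*(-230507 - 395111) = (-129448 + 68487*(1/28776))*(-625618) = (-129448 + 22829/9592)*(-625618) = -1241642387/9592*(-625618) = 388396913435083/4796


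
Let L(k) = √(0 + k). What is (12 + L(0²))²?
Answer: 144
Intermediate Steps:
L(k) = √k
(12 + L(0²))² = (12 + √(0²))² = (12 + √0)² = (12 + 0)² = 12² = 144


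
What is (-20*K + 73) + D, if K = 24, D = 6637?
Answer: 6230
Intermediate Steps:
(-20*K + 73) + D = (-20*24 + 73) + 6637 = (-480 + 73) + 6637 = -407 + 6637 = 6230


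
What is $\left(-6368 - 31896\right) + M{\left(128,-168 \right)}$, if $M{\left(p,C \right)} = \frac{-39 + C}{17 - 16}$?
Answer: $-38471$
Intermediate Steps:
$M{\left(p,C \right)} = -39 + C$ ($M{\left(p,C \right)} = \frac{-39 + C}{1} = \left(-39 + C\right) 1 = -39 + C$)
$\left(-6368 - 31896\right) + M{\left(128,-168 \right)} = \left(-6368 - 31896\right) - 207 = -38264 - 207 = -38471$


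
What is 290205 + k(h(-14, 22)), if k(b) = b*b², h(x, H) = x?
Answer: 287461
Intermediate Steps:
k(b) = b³
290205 + k(h(-14, 22)) = 290205 + (-14)³ = 290205 - 2744 = 287461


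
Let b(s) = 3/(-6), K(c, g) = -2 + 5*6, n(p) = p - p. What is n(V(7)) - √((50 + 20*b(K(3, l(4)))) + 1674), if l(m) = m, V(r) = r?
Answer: -√1714 ≈ -41.401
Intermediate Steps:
n(p) = 0
K(c, g) = 28 (K(c, g) = -2 + 30 = 28)
b(s) = -½ (b(s) = 3*(-⅙) = -½)
n(V(7)) - √((50 + 20*b(K(3, l(4)))) + 1674) = 0 - √((50 + 20*(-½)) + 1674) = 0 - √((50 - 10) + 1674) = 0 - √(40 + 1674) = 0 - √1714 = -√1714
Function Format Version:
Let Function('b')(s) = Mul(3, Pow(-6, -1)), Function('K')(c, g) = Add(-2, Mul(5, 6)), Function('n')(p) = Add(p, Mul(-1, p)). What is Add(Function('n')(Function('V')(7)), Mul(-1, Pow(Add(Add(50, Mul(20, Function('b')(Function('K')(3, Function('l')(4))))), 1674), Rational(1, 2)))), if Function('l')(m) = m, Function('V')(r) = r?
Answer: Mul(-1, Pow(1714, Rational(1, 2))) ≈ -41.401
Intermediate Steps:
Function('n')(p) = 0
Function('K')(c, g) = 28 (Function('K')(c, g) = Add(-2, 30) = 28)
Function('b')(s) = Rational(-1, 2) (Function('b')(s) = Mul(3, Rational(-1, 6)) = Rational(-1, 2))
Add(Function('n')(Function('V')(7)), Mul(-1, Pow(Add(Add(50, Mul(20, Function('b')(Function('K')(3, Function('l')(4))))), 1674), Rational(1, 2)))) = Add(0, Mul(-1, Pow(Add(Add(50, Mul(20, Rational(-1, 2))), 1674), Rational(1, 2)))) = Add(0, Mul(-1, Pow(Add(Add(50, -10), 1674), Rational(1, 2)))) = Add(0, Mul(-1, Pow(Add(40, 1674), Rational(1, 2)))) = Add(0, Mul(-1, Pow(1714, Rational(1, 2)))) = Mul(-1, Pow(1714, Rational(1, 2)))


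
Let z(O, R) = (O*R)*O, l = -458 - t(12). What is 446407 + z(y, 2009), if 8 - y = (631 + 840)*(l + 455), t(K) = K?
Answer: 978820060368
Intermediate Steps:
l = -470 (l = -458 - 1*12 = -458 - 12 = -470)
y = 22073 (y = 8 - (631 + 840)*(-470 + 455) = 8 - 1471*(-15) = 8 - 1*(-22065) = 8 + 22065 = 22073)
z(O, R) = R*O²
446407 + z(y, 2009) = 446407 + 2009*22073² = 446407 + 2009*487217329 = 446407 + 978819613961 = 978820060368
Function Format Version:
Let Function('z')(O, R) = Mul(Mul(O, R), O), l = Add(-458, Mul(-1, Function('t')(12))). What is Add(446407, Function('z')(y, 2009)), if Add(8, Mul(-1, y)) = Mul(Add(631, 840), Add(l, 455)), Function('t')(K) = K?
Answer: 978820060368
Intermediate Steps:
l = -470 (l = Add(-458, Mul(-1, 12)) = Add(-458, -12) = -470)
y = 22073 (y = Add(8, Mul(-1, Mul(Add(631, 840), Add(-470, 455)))) = Add(8, Mul(-1, Mul(1471, -15))) = Add(8, Mul(-1, -22065)) = Add(8, 22065) = 22073)
Function('z')(O, R) = Mul(R, Pow(O, 2))
Add(446407, Function('z')(y, 2009)) = Add(446407, Mul(2009, Pow(22073, 2))) = Add(446407, Mul(2009, 487217329)) = Add(446407, 978819613961) = 978820060368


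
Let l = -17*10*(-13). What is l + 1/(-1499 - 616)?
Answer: 4674149/2115 ≈ 2210.0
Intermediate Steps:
l = 2210 (l = -170*(-13) = 2210)
l + 1/(-1499 - 616) = 2210 + 1/(-1499 - 616) = 2210 + 1/(-2115) = 2210 - 1/2115 = 4674149/2115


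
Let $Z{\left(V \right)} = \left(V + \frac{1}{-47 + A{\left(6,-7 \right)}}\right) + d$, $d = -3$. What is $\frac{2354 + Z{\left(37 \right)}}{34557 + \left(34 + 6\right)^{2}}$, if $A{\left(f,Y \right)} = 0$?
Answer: $\frac{112235}{1699379} \approx 0.066045$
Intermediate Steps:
$Z{\left(V \right)} = - \frac{142}{47} + V$ ($Z{\left(V \right)} = \left(V + \frac{1}{-47 + 0}\right) - 3 = \left(V + \frac{1}{-47}\right) - 3 = \left(V - \frac{1}{47}\right) - 3 = \left(- \frac{1}{47} + V\right) - 3 = - \frac{142}{47} + V$)
$\frac{2354 + Z{\left(37 \right)}}{34557 + \left(34 + 6\right)^{2}} = \frac{2354 + \left(- \frac{142}{47} + 37\right)}{34557 + \left(34 + 6\right)^{2}} = \frac{2354 + \frac{1597}{47}}{34557 + 40^{2}} = \frac{112235}{47 \left(34557 + 1600\right)} = \frac{112235}{47 \cdot 36157} = \frac{112235}{47} \cdot \frac{1}{36157} = \frac{112235}{1699379}$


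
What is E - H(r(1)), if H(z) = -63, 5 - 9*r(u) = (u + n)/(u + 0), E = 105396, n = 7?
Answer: 105459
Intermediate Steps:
r(u) = 5/9 - (7 + u)/(9*u) (r(u) = 5/9 - (u + 7)/(9*(u + 0)) = 5/9 - (7 + u)/(9*u))
E - H(r(1)) = 105396 - 1*(-63) = 105396 + 63 = 105459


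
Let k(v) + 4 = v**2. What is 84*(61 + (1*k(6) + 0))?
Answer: 7812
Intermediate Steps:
k(v) = -4 + v**2
84*(61 + (1*k(6) + 0)) = 84*(61 + (1*(-4 + 6**2) + 0)) = 84*(61 + (1*(-4 + 36) + 0)) = 84*(61 + (1*32 + 0)) = 84*(61 + (32 + 0)) = 84*(61 + 32) = 84*93 = 7812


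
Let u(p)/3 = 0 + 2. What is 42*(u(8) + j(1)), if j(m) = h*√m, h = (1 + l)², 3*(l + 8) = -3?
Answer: 2940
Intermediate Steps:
l = -9 (l = -8 + (⅓)*(-3) = -8 - 1 = -9)
u(p) = 6 (u(p) = 3*(0 + 2) = 3*2 = 6)
h = 64 (h = (1 - 9)² = (-8)² = 64)
j(m) = 64*√m
42*(u(8) + j(1)) = 42*(6 + 64*√1) = 42*(6 + 64*1) = 42*(6 + 64) = 42*70 = 2940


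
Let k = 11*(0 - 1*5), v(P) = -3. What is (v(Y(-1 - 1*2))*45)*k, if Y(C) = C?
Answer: 7425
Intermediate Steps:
k = -55 (k = 11*(0 - 5) = 11*(-5) = -55)
(v(Y(-1 - 1*2))*45)*k = -3*45*(-55) = -135*(-55) = 7425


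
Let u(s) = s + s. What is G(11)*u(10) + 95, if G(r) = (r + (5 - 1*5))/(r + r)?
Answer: 105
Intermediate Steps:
u(s) = 2*s
G(r) = 1/2 (G(r) = (r + (5 - 5))/((2*r)) = (r + 0)*(1/(2*r)) = r*(1/(2*r)) = 1/2)
G(11)*u(10) + 95 = (2*10)/2 + 95 = (1/2)*20 + 95 = 10 + 95 = 105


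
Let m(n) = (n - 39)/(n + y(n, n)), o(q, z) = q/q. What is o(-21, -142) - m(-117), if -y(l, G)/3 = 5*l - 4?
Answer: 301/275 ≈ 1.0945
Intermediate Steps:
y(l, G) = 12 - 15*l (y(l, G) = -3*(5*l - 4) = -3*(-4 + 5*l) = 12 - 15*l)
o(q, z) = 1
m(n) = (-39 + n)/(12 - 14*n) (m(n) = (n - 39)/(n + (12 - 15*n)) = (-39 + n)/(12 - 14*n))
o(-21, -142) - m(-117) = 1 - (39 - 1*(-117))/(2*(-6 + 7*(-117))) = 1 - (39 + 117)/(2*(-6 - 819)) = 1 - 156/(2*(-825)) = 1 - (-1)*156/(2*825) = 1 - 1*(-26/275) = 1 + 26/275 = 301/275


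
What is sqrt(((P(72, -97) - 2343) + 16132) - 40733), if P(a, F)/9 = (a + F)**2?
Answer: I*sqrt(21319) ≈ 146.01*I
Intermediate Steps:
P(a, F) = 9*(F + a)**2 (P(a, F) = 9*(a + F)**2 = 9*(F + a)**2)
sqrt(((P(72, -97) - 2343) + 16132) - 40733) = sqrt(((9*(-97 + 72)**2 - 2343) + 16132) - 40733) = sqrt(((9*(-25)**2 - 2343) + 16132) - 40733) = sqrt(((9*625 - 2343) + 16132) - 40733) = sqrt(((5625 - 2343) + 16132) - 40733) = sqrt((3282 + 16132) - 40733) = sqrt(19414 - 40733) = sqrt(-21319) = I*sqrt(21319)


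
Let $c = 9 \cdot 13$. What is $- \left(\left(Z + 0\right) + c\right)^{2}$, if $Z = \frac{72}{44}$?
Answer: $- \frac{1703025}{121} \approx -14075.0$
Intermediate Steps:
$c = 117$
$Z = \frac{18}{11}$ ($Z = 72 \cdot \frac{1}{44} = \frac{18}{11} \approx 1.6364$)
$- \left(\left(Z + 0\right) + c\right)^{2} = - \left(\left(\frac{18}{11} + 0\right) + 117\right)^{2} = - \left(\frac{18}{11} + 117\right)^{2} = - \left(\frac{1305}{11}\right)^{2} = \left(-1\right) \frac{1703025}{121} = - \frac{1703025}{121}$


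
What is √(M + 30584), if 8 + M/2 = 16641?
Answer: 5*√2554 ≈ 252.69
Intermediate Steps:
M = 33266 (M = -16 + 2*16641 = -16 + 33282 = 33266)
√(M + 30584) = √(33266 + 30584) = √63850 = 5*√2554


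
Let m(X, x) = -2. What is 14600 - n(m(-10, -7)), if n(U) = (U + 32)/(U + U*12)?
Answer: 189815/13 ≈ 14601.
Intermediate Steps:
n(U) = (32 + U)/(13*U) (n(U) = (32 + U)/(U + 12*U) = (32 + U)/((13*U)) = (32 + U)*(1/(13*U)) = (32 + U)/(13*U))
14600 - n(m(-10, -7)) = 14600 - (32 - 2)/(13*(-2)) = 14600 - (-1)*30/(13*2) = 14600 - 1*(-15/13) = 14600 + 15/13 = 189815/13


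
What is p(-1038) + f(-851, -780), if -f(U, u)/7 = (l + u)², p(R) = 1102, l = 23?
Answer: -4010241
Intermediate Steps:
f(U, u) = -7*(23 + u)²
p(-1038) + f(-851, -780) = 1102 - 7*(23 - 780)² = 1102 - 7*(-757)² = 1102 - 7*573049 = 1102 - 4011343 = -4010241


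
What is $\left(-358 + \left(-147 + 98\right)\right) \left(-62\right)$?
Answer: $25234$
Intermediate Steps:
$\left(-358 + \left(-147 + 98\right)\right) \left(-62\right) = \left(-358 - 49\right) \left(-62\right) = \left(-407\right) \left(-62\right) = 25234$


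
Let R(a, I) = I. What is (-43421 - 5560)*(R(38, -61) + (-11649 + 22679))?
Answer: -537272589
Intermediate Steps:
(-43421 - 5560)*(R(38, -61) + (-11649 + 22679)) = (-43421 - 5560)*(-61 + (-11649 + 22679)) = -48981*(-61 + 11030) = -48981*10969 = -537272589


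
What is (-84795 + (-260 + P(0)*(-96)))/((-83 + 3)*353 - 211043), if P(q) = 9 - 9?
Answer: 85055/239283 ≈ 0.35546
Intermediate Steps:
P(q) = 0
(-84795 + (-260 + P(0)*(-96)))/((-83 + 3)*353 - 211043) = (-84795 + (-260 + 0*(-96)))/((-83 + 3)*353 - 211043) = (-84795 + (-260 + 0))/(-80*353 - 211043) = (-84795 - 260)/(-28240 - 211043) = -85055/(-239283) = -85055*(-1/239283) = 85055/239283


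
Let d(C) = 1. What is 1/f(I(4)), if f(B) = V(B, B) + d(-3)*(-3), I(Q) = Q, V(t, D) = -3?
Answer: -1/6 ≈ -0.16667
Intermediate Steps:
f(B) = -6 (f(B) = -3 + 1*(-3) = -3 - 3 = -6)
1/f(I(4)) = 1/(-6) = -1/6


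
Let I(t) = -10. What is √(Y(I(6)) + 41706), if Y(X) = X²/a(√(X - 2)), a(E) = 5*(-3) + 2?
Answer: √7047014/13 ≈ 204.20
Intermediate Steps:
a(E) = -13 (a(E) = -15 + 2 = -13)
Y(X) = -X²/13 (Y(X) = X²/(-13) = X²*(-1/13) = -X²/13)
√(Y(I(6)) + 41706) = √(-1/13*(-10)² + 41706) = √(-1/13*100 + 41706) = √(-100/13 + 41706) = √(542078/13) = √7047014/13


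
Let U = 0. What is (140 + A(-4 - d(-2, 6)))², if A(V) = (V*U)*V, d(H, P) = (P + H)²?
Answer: 19600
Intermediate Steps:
d(H, P) = (H + P)²
A(V) = 0 (A(V) = (V*0)*V = 0*V = 0)
(140 + A(-4 - d(-2, 6)))² = (140 + 0)² = 140² = 19600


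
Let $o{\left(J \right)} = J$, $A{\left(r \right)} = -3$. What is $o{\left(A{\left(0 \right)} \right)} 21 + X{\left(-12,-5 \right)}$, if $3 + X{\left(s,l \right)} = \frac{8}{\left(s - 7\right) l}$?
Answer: $- \frac{6262}{95} \approx -65.916$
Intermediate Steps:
$X{\left(s,l \right)} = -3 + \frac{8}{l \left(-7 + s\right)}$ ($X{\left(s,l \right)} = -3 + \frac{8}{\left(s - 7\right) l} = -3 + \frac{8}{\left(-7 + s\right) l} = -3 + \frac{8}{l \left(-7 + s\right)}$)
$o{\left(A{\left(0 \right)} \right)} 21 + X{\left(-12,-5 \right)} = \left(-3\right) 21 + \frac{8 + 21 \left(-5\right) - \left(-15\right) \left(-12\right)}{\left(-5\right) \left(-7 - 12\right)} = -63 - \frac{8 - 105 - 180}{5 \left(-19\right)} = -63 - \left(- \frac{1}{95}\right) \left(-277\right) = -63 - \frac{277}{95} = - \frac{6262}{95}$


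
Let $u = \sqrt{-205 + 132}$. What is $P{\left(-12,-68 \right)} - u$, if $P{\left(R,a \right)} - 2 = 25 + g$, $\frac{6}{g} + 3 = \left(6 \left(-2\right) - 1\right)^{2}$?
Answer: $\frac{2244}{83} - i \sqrt{73} \approx 27.036 - 8.544 i$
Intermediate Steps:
$g = \frac{3}{83}$ ($g = \frac{6}{-3 + \left(6 \left(-2\right) - 1\right)^{2}} = \frac{6}{-3 + \left(-12 - 1\right)^{2}} = \frac{6}{-3 + \left(-13\right)^{2}} = \frac{6}{-3 + 169} = \frac{6}{166} = 6 \cdot \frac{1}{166} = \frac{3}{83} \approx 0.036145$)
$P{\left(R,a \right)} = \frac{2244}{83}$ ($P{\left(R,a \right)} = 2 + \left(25 + \frac{3}{83}\right) = 2 + \frac{2078}{83} = \frac{2244}{83}$)
$u = i \sqrt{73}$ ($u = \sqrt{-73} = i \sqrt{73} \approx 8.544 i$)
$P{\left(-12,-68 \right)} - u = \frac{2244}{83} - i \sqrt{73}$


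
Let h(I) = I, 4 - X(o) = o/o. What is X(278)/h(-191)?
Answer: -3/191 ≈ -0.015707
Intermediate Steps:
X(o) = 3 (X(o) = 4 - o/o = 4 - 1*1 = 4 - 1 = 3)
X(278)/h(-191) = 3/(-191) = 3*(-1/191) = -3/191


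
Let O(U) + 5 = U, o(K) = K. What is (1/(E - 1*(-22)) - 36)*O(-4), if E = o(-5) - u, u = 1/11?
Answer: 20055/62 ≈ 323.47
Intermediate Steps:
u = 1/11 ≈ 0.090909
O(U) = -5 + U
E = -56/11 (E = -5 - 1*1/11 = -5 - 1/11 = -56/11 ≈ -5.0909)
(1/(E - 1*(-22)) - 36)*O(-4) = (1/(-56/11 - 1*(-22)) - 36)*(-5 - 4) = (1/(-56/11 + 22) - 36)*(-9) = (1/(186/11) - 36)*(-9) = (11/186 - 36)*(-9) = -6685/186*(-9) = 20055/62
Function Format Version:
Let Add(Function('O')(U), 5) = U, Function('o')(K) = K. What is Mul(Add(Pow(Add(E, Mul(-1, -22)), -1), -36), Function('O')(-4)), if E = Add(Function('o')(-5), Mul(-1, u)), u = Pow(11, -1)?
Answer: Rational(20055, 62) ≈ 323.47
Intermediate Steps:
u = Rational(1, 11) ≈ 0.090909
Function('O')(U) = Add(-5, U)
E = Rational(-56, 11) (E = Add(-5, Mul(-1, Rational(1, 11))) = Add(-5, Rational(-1, 11)) = Rational(-56, 11) ≈ -5.0909)
Mul(Add(Pow(Add(E, Mul(-1, -22)), -1), -36), Function('O')(-4)) = Mul(Add(Pow(Add(Rational(-56, 11), Mul(-1, -22)), -1), -36), Add(-5, -4)) = Mul(Add(Pow(Add(Rational(-56, 11), 22), -1), -36), -9) = Mul(Add(Pow(Rational(186, 11), -1), -36), -9) = Mul(Add(Rational(11, 186), -36), -9) = Mul(Rational(-6685, 186), -9) = Rational(20055, 62)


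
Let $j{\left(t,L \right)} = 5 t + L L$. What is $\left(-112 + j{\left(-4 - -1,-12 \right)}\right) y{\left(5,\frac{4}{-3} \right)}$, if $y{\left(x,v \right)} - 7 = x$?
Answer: $204$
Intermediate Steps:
$y{\left(x,v \right)} = 7 + x$
$j{\left(t,L \right)} = L^{2} + 5 t$ ($j{\left(t,L \right)} = 5 t + L^{2} = L^{2} + 5 t$)
$\left(-112 + j{\left(-4 - -1,-12 \right)}\right) y{\left(5,\frac{4}{-3} \right)} = \left(-112 + \left(\left(-12\right)^{2} + 5 \left(-4 - -1\right)\right)\right) \left(7 + 5\right) = \left(-112 + \left(144 + 5 \left(-4 + 1\right)\right)\right) 12 = \left(-112 + \left(144 + 5 \left(-3\right)\right)\right) 12 = \left(-112 + \left(144 - 15\right)\right) 12 = \left(-112 + 129\right) 12 = 17 \cdot 12 = 204$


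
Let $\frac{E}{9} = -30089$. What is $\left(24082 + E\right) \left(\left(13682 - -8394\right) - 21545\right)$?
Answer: $-131007789$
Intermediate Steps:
$E = -270801$ ($E = 9 \left(-30089\right) = -270801$)
$\left(24082 + E\right) \left(\left(13682 - -8394\right) - 21545\right) = \left(24082 - 270801\right) \left(\left(13682 - -8394\right) - 21545\right) = - 246719 \left(\left(13682 + 8394\right) - 21545\right) = - 246719 \left(22076 - 21545\right) = \left(-246719\right) 531 = -131007789$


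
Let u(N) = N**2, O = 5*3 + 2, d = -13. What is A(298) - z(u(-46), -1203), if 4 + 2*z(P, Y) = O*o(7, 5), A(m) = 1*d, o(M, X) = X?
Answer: -107/2 ≈ -53.500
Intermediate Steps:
O = 17 (O = 15 + 2 = 17)
A(m) = -13 (A(m) = 1*(-13) = -13)
z(P, Y) = 81/2 (z(P, Y) = -2 + (17*5)/2 = -2 + (1/2)*85 = -2 + 85/2 = 81/2)
A(298) - z(u(-46), -1203) = -13 - 1*81/2 = -13 - 81/2 = -107/2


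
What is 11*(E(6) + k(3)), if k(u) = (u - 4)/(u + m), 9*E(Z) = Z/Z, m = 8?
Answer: 2/9 ≈ 0.22222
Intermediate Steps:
E(Z) = ⅑ (E(Z) = (Z/Z)/9 = (⅑)*1 = ⅑)
k(u) = (-4 + u)/(8 + u) (k(u) = (u - 4)/(u + 8) = (-4 + u)/(8 + u))
11*(E(6) + k(3)) = 11*(⅑ + (-4 + 3)/(8 + 3)) = 11*(⅑ - 1/11) = 11*(2/99) = 2/9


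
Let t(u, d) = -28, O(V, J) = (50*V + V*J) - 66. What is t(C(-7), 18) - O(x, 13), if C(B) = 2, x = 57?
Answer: -3553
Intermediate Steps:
O(V, J) = -66 + 50*V + J*V (O(V, J) = (50*V + J*V) - 66 = -66 + 50*V + J*V)
t(C(-7), 18) - O(x, 13) = -28 - (-66 + 50*57 + 13*57) = -28 - (-66 + 2850 + 741) = -28 - 1*3525 = -28 - 3525 = -3553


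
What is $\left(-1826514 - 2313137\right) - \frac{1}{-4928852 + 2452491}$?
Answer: $- \frac{10251270290010}{2476361} \approx -4.1397 \cdot 10^{6}$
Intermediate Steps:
$\left(-1826514 - 2313137\right) - \frac{1}{-4928852 + 2452491} = -4139651 - \frac{1}{-2476361} = -4139651 - - \frac{1}{2476361} = -4139651 + \frac{1}{2476361} = - \frac{10251270290010}{2476361}$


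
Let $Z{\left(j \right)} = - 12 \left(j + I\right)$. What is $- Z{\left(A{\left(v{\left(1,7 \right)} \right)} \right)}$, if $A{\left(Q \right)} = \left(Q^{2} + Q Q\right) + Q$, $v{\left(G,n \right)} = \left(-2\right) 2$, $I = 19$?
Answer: $564$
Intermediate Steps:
$v{\left(G,n \right)} = -4$
$A{\left(Q \right)} = Q + 2 Q^{2}$ ($A{\left(Q \right)} = \left(Q^{2} + Q^{2}\right) + Q = 2 Q^{2} + Q = Q + 2 Q^{2}$)
$Z{\left(j \right)} = -228 - 12 j$ ($Z{\left(j \right)} = - 12 \left(j + 19\right) = - 12 \left(19 + j\right) = -228 - 12 j$)
$- Z{\left(A{\left(v{\left(1,7 \right)} \right)} \right)} = - (-228 - 12 \left(- 4 \left(1 + 2 \left(-4\right)\right)\right)) = - (-228 - 12 \left(- 4 \left(1 - 8\right)\right)) = - (-228 - 12 \left(\left(-4\right) \left(-7\right)\right)) = - (-228 - 336) = \left(-1\right) \left(-564\right) = 564$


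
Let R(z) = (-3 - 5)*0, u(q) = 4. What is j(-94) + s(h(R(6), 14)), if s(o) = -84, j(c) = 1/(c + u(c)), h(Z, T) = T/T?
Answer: -7561/90 ≈ -84.011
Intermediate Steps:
R(z) = 0 (R(z) = -8*0 = 0)
h(Z, T) = 1
j(c) = 1/(4 + c) (j(c) = 1/(c + 4) = 1/(4 + c))
j(-94) + s(h(R(6), 14)) = 1/(4 - 94) - 84 = 1/(-90) - 84 = -1/90 - 84 = -7561/90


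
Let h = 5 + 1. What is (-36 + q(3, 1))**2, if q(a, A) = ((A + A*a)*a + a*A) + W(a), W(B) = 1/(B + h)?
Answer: 35344/81 ≈ 436.35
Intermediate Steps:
h = 6
W(B) = 1/(6 + B) (W(B) = 1/(B + 6) = 1/(6 + B))
q(a, A) = 1/(6 + a) + A*a + a*(A + A*a) (q(a, A) = ((A + A*a)*a + a*A) + 1/(6 + a) = (a*(A + A*a) + A*a) + 1/(6 + a) = (A*a + a*(A + A*a)) + 1/(6 + a) = 1/(6 + a) + A*a + a*(A + A*a))
(-36 + q(3, 1))**2 = (-36 + (1 + 1*3*(2 + 3)*(6 + 3))/(6 + 3))**2 = (-36 + (1 + 1*3*5*9)/9)**2 = (-36 + (1 + 135)/9)**2 = (-36 + (1/9)*136)**2 = (-36 + 136/9)**2 = (-188/9)**2 = 35344/81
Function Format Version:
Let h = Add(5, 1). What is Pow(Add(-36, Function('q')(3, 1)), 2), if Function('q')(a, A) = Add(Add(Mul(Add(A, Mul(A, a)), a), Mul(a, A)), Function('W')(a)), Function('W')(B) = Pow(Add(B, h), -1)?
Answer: Rational(35344, 81) ≈ 436.35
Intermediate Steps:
h = 6
Function('W')(B) = Pow(Add(6, B), -1) (Function('W')(B) = Pow(Add(B, 6), -1) = Pow(Add(6, B), -1))
Function('q')(a, A) = Add(Pow(Add(6, a), -1), Mul(A, a), Mul(a, Add(A, Mul(A, a)))) (Function('q')(a, A) = Add(Add(Mul(Add(A, Mul(A, a)), a), Mul(a, A)), Pow(Add(6, a), -1)) = Add(Add(Mul(a, Add(A, Mul(A, a))), Mul(A, a)), Pow(Add(6, a), -1)) = Add(Add(Mul(A, a), Mul(a, Add(A, Mul(A, a)))), Pow(Add(6, a), -1)) = Add(Pow(Add(6, a), -1), Mul(A, a), Mul(a, Add(A, Mul(A, a)))))
Pow(Add(-36, Function('q')(3, 1)), 2) = Pow(Add(-36, Mul(Pow(Add(6, 3), -1), Add(1, Mul(1, 3, Add(2, 3), Add(6, 3))))), 2) = Pow(Add(-36, Mul(Pow(9, -1), Add(1, Mul(1, 3, 5, 9)))), 2) = Pow(Add(-36, Mul(Rational(1, 9), Add(1, 135))), 2) = Pow(Add(-36, Mul(Rational(1, 9), 136)), 2) = Pow(Add(-36, Rational(136, 9)), 2) = Pow(Rational(-188, 9), 2) = Rational(35344, 81)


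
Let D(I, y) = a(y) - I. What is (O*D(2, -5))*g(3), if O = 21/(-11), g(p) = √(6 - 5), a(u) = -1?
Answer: 63/11 ≈ 5.7273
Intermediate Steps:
g(p) = 1 (g(p) = √1 = 1)
D(I, y) = -1 - I
O = -21/11 (O = 21*(-1/11) = -21/11 ≈ -1.9091)
(O*D(2, -5))*g(3) = -21*(-1 - 1*2)/11*1 = -21*(-1 - 2)/11*1 = -21/11*(-3)*1 = (63/11)*1 = 63/11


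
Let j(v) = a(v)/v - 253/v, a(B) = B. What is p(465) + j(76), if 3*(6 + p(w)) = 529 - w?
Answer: 2965/228 ≈ 13.004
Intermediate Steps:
p(w) = 511/3 - w/3 (p(w) = -6 + (529 - w)/3 = -6 + (529/3 - w/3) = 511/3 - w/3)
j(v) = 1 - 253/v (j(v) = v/v - 253/v = 1 - 253/v)
p(465) + j(76) = (511/3 - ⅓*465) + (-253 + 76)/76 = (511/3 - 155) + (1/76)*(-177) = 46/3 - 177/76 = 2965/228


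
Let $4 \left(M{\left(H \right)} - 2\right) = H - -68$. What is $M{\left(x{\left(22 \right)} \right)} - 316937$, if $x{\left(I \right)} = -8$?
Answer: $-316920$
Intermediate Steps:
$M{\left(H \right)} = 19 + \frac{H}{4}$ ($M{\left(H \right)} = 2 + \frac{H - -68}{4} = 2 + \frac{H + 68}{4} = 2 + \frac{68 + H}{4} = 2 + \left(17 + \frac{H}{4}\right) = 19 + \frac{H}{4}$)
$M{\left(x{\left(22 \right)} \right)} - 316937 = \left(19 + \frac{1}{4} \left(-8\right)\right) - 316937 = \left(19 - 2\right) - 316937 = 17 - 316937 = -316920$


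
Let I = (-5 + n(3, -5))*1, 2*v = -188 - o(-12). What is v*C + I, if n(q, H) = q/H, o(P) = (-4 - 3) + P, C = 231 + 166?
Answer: -335521/10 ≈ -33552.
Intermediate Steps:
C = 397
o(P) = -7 + P
v = -169/2 (v = (-188 - (-7 - 12))/2 = (-188 - 1*(-19))/2 = (-188 + 19)/2 = (1/2)*(-169) = -169/2 ≈ -84.500)
I = -28/5 (I = (-5 + 3/(-5))*1 = (-5 + 3*(-1/5))*1 = (-5 - 3/5)*1 = -28/5*1 = -28/5 ≈ -5.6000)
v*C + I = -169/2*397 - 28/5 = -67093/2 - 28/5 = -335521/10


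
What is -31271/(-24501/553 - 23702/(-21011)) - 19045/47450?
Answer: 10603658330861/14649152506 ≈ 723.84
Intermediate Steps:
-31271/(-24501/553 - 23702/(-21011)) - 19045/47450 = -31271/(-24501*1/553 - 23702*(-1/21011)) - 19045*1/47450 = -31271/(-24501/553 + 23702/21011) - 293/730 = -31271/(-501683305/11619083) - 293/730 = -31271*(-11619083/501683305) - 293/730 = 363340344493/501683305 - 293/730 = 10603658330861/14649152506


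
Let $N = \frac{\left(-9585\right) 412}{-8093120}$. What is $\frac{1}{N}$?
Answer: $\frac{404656}{197451} \approx 2.0494$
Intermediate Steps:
$N = \frac{197451}{404656}$ ($N = \left(-3949020\right) \left(- \frac{1}{8093120}\right) = \frac{197451}{404656} \approx 0.48795$)
$\frac{1}{N} = \frac{1}{\frac{197451}{404656}} = \frac{404656}{197451}$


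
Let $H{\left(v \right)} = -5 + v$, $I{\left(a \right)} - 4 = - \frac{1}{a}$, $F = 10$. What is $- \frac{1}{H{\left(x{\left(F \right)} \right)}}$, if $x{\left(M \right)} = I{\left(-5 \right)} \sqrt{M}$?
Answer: $- \frac{25}{757} - \frac{21 \sqrt{10}}{757} \approx -0.12075$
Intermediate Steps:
$I{\left(a \right)} = 4 - \frac{1}{a}$
$x{\left(M \right)} = \frac{21 \sqrt{M}}{5}$ ($x{\left(M \right)} = \left(4 - \frac{1}{-5}\right) \sqrt{M} = \left(4 - - \frac{1}{5}\right) \sqrt{M} = \left(4 + \frac{1}{5}\right) \sqrt{M} = \frac{21 \sqrt{M}}{5}$)
$- \frac{1}{H{\left(x{\left(F \right)} \right)}} = - \frac{1}{-5 + \frac{21 \sqrt{10}}{5}}$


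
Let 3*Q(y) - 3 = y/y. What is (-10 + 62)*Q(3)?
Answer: 208/3 ≈ 69.333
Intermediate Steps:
Q(y) = 4/3 (Q(y) = 1 + (y/y)/3 = 1 + (⅓)*1 = 1 + ⅓ = 4/3)
(-10 + 62)*Q(3) = (-10 + 62)*(4/3) = 52*(4/3) = 208/3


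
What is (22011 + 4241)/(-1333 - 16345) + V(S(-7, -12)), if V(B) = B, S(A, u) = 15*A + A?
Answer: -1003094/8839 ≈ -113.48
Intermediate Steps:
S(A, u) = 16*A
(22011 + 4241)/(-1333 - 16345) + V(S(-7, -12)) = (22011 + 4241)/(-1333 - 16345) + 16*(-7) = 26252/(-17678) - 112 = 26252*(-1/17678) - 112 = -13126/8839 - 112 = -1003094/8839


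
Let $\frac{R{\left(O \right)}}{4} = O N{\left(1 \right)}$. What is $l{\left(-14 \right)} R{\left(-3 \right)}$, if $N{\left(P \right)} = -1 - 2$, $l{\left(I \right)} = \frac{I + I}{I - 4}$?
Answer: $56$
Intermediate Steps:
$l{\left(I \right)} = \frac{2 I}{-4 + I}$
$N{\left(P \right)} = -3$
$R{\left(O \right)} = - 12 O$ ($R{\left(O \right)} = 4 O \left(-3\right) = 4 \left(- 3 O\right) = - 12 O$)
$l{\left(-14 \right)} R{\left(-3 \right)} = 2 \left(-14\right) \frac{1}{-4 - 14} \left(\left(-12\right) \left(-3\right)\right) = 2 \left(-14\right) \frac{1}{-18} \cdot 36 = 2 \left(-14\right) \left(- \frac{1}{18}\right) 36 = \frac{14}{9} \cdot 36 = 56$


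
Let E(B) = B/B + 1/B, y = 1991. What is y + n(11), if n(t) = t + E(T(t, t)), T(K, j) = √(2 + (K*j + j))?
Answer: 2003 + √134/134 ≈ 2003.1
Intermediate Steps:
T(K, j) = √(2 + j + K*j) (T(K, j) = √(2 + (j + K*j)) = √(2 + j + K*j))
E(B) = 1 + 1/B
n(t) = t + (1 + √(2 + t + t²))/√(2 + t + t²) (n(t) = t + (1 + √(2 + t + t*t))/(√(2 + t + t*t)) = t + (1 + √(2 + t + t²))/(√(2 + t + t²)) = t + (1 + √(2 + t + t²))/√(2 + t + t²))
y + n(11) = 1991 + (1 + 11 + (2 + 11 + 11²)^(-½)) = 1991 + (1 + 11 + (2 + 11 + 121)^(-½)) = 1991 + (1 + 11 + 134^(-½)) = 1991 + (1 + 11 + √134/134) = 1991 + (12 + √134/134) = 2003 + √134/134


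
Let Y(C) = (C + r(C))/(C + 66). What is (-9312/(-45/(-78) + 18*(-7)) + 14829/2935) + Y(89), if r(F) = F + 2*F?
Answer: 8069698817/98900695 ≈ 81.594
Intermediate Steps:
r(F) = 3*F
Y(C) = 4*C/(66 + C) (Y(C) = (C + 3*C)/(C + 66) = (4*C)/(66 + C) = 4*C/(66 + C))
(-9312/(-45/(-78) + 18*(-7)) + 14829/2935) + Y(89) = (-9312/(-45/(-78) + 18*(-7)) + 14829/2935) + 4*89/(66 + 89) = (-9312/(-45*(-1/78) - 126) + 14829*(1/2935)) + 4*89/155 = (-9312/(15/26 - 126) + 14829/2935) + 4*89*(1/155) = (-9312/(-3261/26) + 14829/2935) + 356/155 = (-9312*(-26/3261) + 14829/2935) + 356/155 = (80704/1087 + 14829/2935) + 356/155 = 252985363/3190345 + 356/155 = 8069698817/98900695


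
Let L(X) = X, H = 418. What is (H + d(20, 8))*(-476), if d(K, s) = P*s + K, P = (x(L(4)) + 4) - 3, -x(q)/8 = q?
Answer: -90440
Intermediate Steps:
x(q) = -8*q
P = -31 (P = (-8*4 + 4) - 3 = (-32 + 4) - 3 = -28 - 3 = -31)
d(K, s) = K - 31*s (d(K, s) = -31*s + K = K - 31*s)
(H + d(20, 8))*(-476) = (418 + (20 - 31*8))*(-476) = (418 + (20 - 248))*(-476) = (418 - 228)*(-476) = 190*(-476) = -90440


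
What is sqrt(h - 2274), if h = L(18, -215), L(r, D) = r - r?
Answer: I*sqrt(2274) ≈ 47.686*I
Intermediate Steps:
L(r, D) = 0
h = 0
sqrt(h - 2274) = sqrt(0 - 2274) = sqrt(-2274) = I*sqrt(2274)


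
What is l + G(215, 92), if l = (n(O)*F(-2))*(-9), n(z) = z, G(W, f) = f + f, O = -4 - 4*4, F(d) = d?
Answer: -176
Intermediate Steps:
O = -20 (O = -4 - 16 = -20)
G(W, f) = 2*f
l = -360 (l = -20*(-2)*(-9) = 40*(-9) = -360)
l + G(215, 92) = -360 + 2*92 = -360 + 184 = -176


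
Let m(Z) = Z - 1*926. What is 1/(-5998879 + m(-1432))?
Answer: -1/6001237 ≈ -1.6663e-7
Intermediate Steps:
m(Z) = -926 + Z (m(Z) = Z - 926 = -926 + Z)
1/(-5998879 + m(-1432)) = 1/(-5998879 + (-926 - 1432)) = 1/(-5998879 - 2358) = 1/(-6001237) = -1/6001237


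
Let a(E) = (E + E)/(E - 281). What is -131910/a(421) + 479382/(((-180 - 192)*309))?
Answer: -176932861237/8065518 ≈ -21937.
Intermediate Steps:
a(E) = 2*E/(-281 + E) (a(E) = (2*E)/(-281 + E) = 2*E/(-281 + E))
-131910/a(421) + 479382/(((-180 - 192)*309)) = -131910/(2*421/(-281 + 421)) + 479382/(((-180 - 192)*309)) = -131910/(2*421/140) + 479382/((-372*309)) = -131910/(2*421*(1/140)) + 479382/(-114948) = -131910/421/70 + 479382*(-1/114948) = -131910*70/421 - 79897/19158 = -9233700/421 - 79897/19158 = -176932861237/8065518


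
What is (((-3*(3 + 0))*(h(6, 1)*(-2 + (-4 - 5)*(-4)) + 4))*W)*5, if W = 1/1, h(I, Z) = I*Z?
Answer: -9360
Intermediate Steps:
W = 1
(((-3*(3 + 0))*(h(6, 1)*(-2 + (-4 - 5)*(-4)) + 4))*W)*5 = (((-3*(3 + 0))*((6*1)*(-2 + (-4 - 5)*(-4)) + 4))*1)*5 = (((-3*3)*(6*(-2 - 9*(-4)) + 4))*1)*5 = (-9*(6*(-2 + 36) + 4)*1)*5 = (-9*(6*34 + 4)*1)*5 = (-9*(204 + 4)*1)*5 = (-9*208*1)*5 = -1872*1*5 = -1872*5 = -9360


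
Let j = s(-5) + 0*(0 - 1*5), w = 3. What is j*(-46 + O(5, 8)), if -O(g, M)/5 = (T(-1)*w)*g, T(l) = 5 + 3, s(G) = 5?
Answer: -3230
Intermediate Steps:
T(l) = 8
O(g, M) = -120*g (O(g, M) = -5*8*3*g = -120*g)
j = 5 (j = 5 + 0*(0 - 1*5) = 5 + 0*(0 - 5) = 5 + 0*(-5) = 5 + 0 = 5)
j*(-46 + O(5, 8)) = 5*(-46 - 120*5) = 5*(-46 - 600) = 5*(-646) = -3230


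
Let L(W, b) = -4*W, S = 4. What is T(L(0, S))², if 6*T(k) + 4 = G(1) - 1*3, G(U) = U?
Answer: 1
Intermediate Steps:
T(k) = -1 (T(k) = -⅔ + (1 - 1*3)/6 = -⅔ + (1 - 3)/6 = -⅔ + (⅙)*(-2) = -⅔ - ⅓ = -1)
T(L(0, S))² = (-1)² = 1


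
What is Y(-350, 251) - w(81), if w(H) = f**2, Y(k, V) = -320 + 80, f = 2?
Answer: -244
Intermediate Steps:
Y(k, V) = -240
w(H) = 4 (w(H) = 2**2 = 4)
Y(-350, 251) - w(81) = -240 - 1*4 = -240 - 4 = -244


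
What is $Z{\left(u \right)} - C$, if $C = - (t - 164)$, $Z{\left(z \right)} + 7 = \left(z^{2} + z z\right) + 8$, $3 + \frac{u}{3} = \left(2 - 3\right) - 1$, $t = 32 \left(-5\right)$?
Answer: $127$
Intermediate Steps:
$t = -160$
$u = -15$ ($u = -9 + 3 \left(\left(2 - 3\right) - 1\right) = -9 + 3 \left(-1 - 1\right) = -9 + 3 \left(-2\right) = -9 - 6 = -15$)
$Z{\left(z \right)} = 1 + 2 z^{2}$ ($Z{\left(z \right)} = -7 + \left(\left(z^{2} + z z\right) + 8\right) = -7 + \left(\left(z^{2} + z^{2}\right) + 8\right) = -7 + \left(2 z^{2} + 8\right) = -7 + \left(8 + 2 z^{2}\right) = 1 + 2 z^{2}$)
$C = 324$ ($C = - (-160 - 164) = \left(-1\right) \left(-324\right) = 324$)
$Z{\left(u \right)} - C = \left(1 + 2 \left(-15\right)^{2}\right) - 324 = \left(1 + 2 \cdot 225\right) - 324 = \left(1 + 450\right) - 324 = 451 - 324 = 127$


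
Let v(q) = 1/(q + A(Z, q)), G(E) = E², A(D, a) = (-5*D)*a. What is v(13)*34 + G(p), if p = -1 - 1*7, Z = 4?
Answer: 15774/247 ≈ 63.862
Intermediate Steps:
A(D, a) = -5*D*a
p = -8 (p = -1 - 7 = -8)
v(q) = -1/(19*q) (v(q) = 1/(q - 5*4*q) = 1/(q - 20*q) = 1/(-19*q) = -1/(19*q))
v(13)*34 + G(p) = -1/19/13*34 + (-8)² = -1/19*1/13*34 + 64 = -1/247*34 + 64 = -34/247 + 64 = 15774/247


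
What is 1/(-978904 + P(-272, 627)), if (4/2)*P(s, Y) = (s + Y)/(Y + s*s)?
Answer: -149222/146074012333 ≈ -1.0215e-6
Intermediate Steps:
P(s, Y) = (Y + s)/(2*(Y + s²)) (P(s, Y) = ((s + Y)/(Y + s*s))/2 = ((Y + s)/(Y + s²))/2 = (Y + s)/(2*(Y + s²)))
1/(-978904 + P(-272, 627)) = 1/(-978904 + (627 - 272)/(2*(627 + (-272)²))) = 1/(-978904 + (½)*355/(627 + 73984)) = 1/(-978904 + (½)*355/74611) = 1/(-978904 + (½)*(1/74611)*355) = 1/(-978904 + 355/149222) = 1/(-146074012333/149222) = -149222/146074012333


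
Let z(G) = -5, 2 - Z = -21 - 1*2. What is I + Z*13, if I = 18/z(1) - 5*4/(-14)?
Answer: 11299/35 ≈ 322.83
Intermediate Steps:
Z = 25 (Z = 2 - (-21 - 1*2) = 2 - (-21 - 2) = 2 - 1*(-23) = 2 + 23 = 25)
I = -76/35 (I = 18/(-5) - 5*4/(-14) = 18*(-1/5) - 20*(-1/14) = -18/5 + 10/7 = -76/35 ≈ -2.1714)
I + Z*13 = -76/35 + 25*13 = -76/35 + 325 = 11299/35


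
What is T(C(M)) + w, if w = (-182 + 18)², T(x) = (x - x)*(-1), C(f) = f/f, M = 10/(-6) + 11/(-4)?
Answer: 26896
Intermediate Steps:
M = -53/12 (M = 10*(-⅙) + 11*(-¼) = -5/3 - 11/4 = -53/12 ≈ -4.4167)
C(f) = 1
T(x) = 0 (T(x) = 0*(-1) = 0)
w = 26896 (w = (-164)² = 26896)
T(C(M)) + w = 0 + 26896 = 26896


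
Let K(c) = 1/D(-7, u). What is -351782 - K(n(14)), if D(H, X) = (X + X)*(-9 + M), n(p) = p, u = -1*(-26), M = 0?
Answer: -164633975/468 ≈ -3.5178e+5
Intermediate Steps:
u = 26
D(H, X) = -18*X (D(H, X) = (X + X)*(-9 + 0) = (2*X)*(-9) = -18*X)
K(c) = -1/468 (K(c) = 1/(-18*26) = 1/(-468) = -1/468)
-351782 - K(n(14)) = -351782 - 1*(-1/468) = -351782 + 1/468 = -164633975/468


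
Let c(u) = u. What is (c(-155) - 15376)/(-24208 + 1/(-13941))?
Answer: 216517671/337483729 ≈ 0.64156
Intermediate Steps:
(c(-155) - 15376)/(-24208 + 1/(-13941)) = (-155 - 15376)/(-24208 + 1/(-13941)) = -15531/(-24208 - 1/13941) = -15531/(-337483729/13941) = -15531*(-13941/337483729) = 216517671/337483729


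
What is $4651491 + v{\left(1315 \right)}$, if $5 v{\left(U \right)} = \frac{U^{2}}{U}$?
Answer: $4651754$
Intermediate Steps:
$v{\left(U \right)} = \frac{U}{5}$ ($v{\left(U \right)} = \frac{U^{2} \frac{1}{U}}{5} = \frac{U}{5}$)
$4651491 + v{\left(1315 \right)} = 4651491 + \frac{1}{5} \cdot 1315 = 4651491 + 263 = 4651754$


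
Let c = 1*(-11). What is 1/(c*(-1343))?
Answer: 1/14773 ≈ 6.7691e-5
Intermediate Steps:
c = -11
1/(c*(-1343)) = 1/(-11*(-1343)) = 1/14773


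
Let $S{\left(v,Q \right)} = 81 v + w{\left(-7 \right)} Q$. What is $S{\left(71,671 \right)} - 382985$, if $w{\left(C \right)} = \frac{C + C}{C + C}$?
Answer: $-376563$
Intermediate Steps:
$w{\left(C \right)} = 1$ ($w{\left(C \right)} = \frac{2 C}{2 C} = 2 C \frac{1}{2 C} = 1$)
$S{\left(v,Q \right)} = Q + 81 v$ ($S{\left(v,Q \right)} = 81 v + 1 Q = 81 v + Q = Q + 81 v$)
$S{\left(71,671 \right)} - 382985 = \left(671 + 81 \cdot 71\right) - 382985 = \left(671 + 5751\right) - 382985 = 6422 - 382985 = -376563$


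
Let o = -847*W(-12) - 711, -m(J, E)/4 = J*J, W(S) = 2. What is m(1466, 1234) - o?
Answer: -8594219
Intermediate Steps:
m(J, E) = -4*J**2 (m(J, E) = -4*J*J = -4*J**2)
o = -2405 (o = -847*2 - 711 = -1694 - 711 = -2405)
m(1466, 1234) - o = -4*1466**2 - 1*(-2405) = -4*2149156 + 2405 = -8596624 + 2405 = -8594219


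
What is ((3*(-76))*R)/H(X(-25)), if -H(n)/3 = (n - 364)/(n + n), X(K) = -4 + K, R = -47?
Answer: -207176/393 ≈ -527.17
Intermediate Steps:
H(n) = -3*(-364 + n)/(2*n) (H(n) = -3*(n - 364)/(n + n) = -3*(-364 + n)/(2*n))
((3*(-76))*R)/H(X(-25)) = ((3*(-76))*(-47))/(-3/2 + 546/(-4 - 25)) = (-228*(-47))/(-3/2 + 546/(-29)) = 10716/(-3/2 + 546*(-1/29)) = 10716/(-3/2 - 546/29) = 10716/(-1179/58) = 10716*(-58/1179) = -207176/393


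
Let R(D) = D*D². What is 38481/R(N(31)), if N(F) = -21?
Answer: -12827/3087 ≈ -4.1552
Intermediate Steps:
R(D) = D³
38481/R(N(31)) = 38481/((-21)³) = 38481/(-9261) = 38481*(-1/9261) = -12827/3087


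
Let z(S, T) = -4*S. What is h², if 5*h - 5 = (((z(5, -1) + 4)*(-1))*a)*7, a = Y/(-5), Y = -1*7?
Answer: 654481/625 ≈ 1047.2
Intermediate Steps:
Y = -7
a = 7/5 (a = -7/(-5) = -7*(-⅕) = 7/5 ≈ 1.4000)
h = 809/25 (h = 1 + ((((-4*5 + 4)*(-1))*(7/5))*7)/5 = 1 + ((((-20 + 4)*(-1))*(7/5))*7)/5 = 1 + ((-16*(-1)*(7/5))*7)/5 = 1 + ((16*(7/5))*7)/5 = 1 + ((112/5)*7)/5 = 1 + (⅕)*(784/5) = 1 + 784/25 = 809/25 ≈ 32.360)
h² = (809/25)² = 654481/625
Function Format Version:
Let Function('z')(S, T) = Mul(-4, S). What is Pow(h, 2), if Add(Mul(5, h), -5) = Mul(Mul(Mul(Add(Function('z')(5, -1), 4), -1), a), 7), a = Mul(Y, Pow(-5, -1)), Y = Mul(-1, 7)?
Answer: Rational(654481, 625) ≈ 1047.2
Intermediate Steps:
Y = -7
a = Rational(7, 5) (a = Mul(-7, Pow(-5, -1)) = Mul(-7, Rational(-1, 5)) = Rational(7, 5) ≈ 1.4000)
h = Rational(809, 25) (h = Add(1, Mul(Rational(1, 5), Mul(Mul(Mul(Add(Mul(-4, 5), 4), -1), Rational(7, 5)), 7))) = Add(1, Mul(Rational(1, 5), Mul(Mul(Mul(Add(-20, 4), -1), Rational(7, 5)), 7))) = Add(1, Mul(Rational(1, 5), Mul(Mul(Mul(-16, -1), Rational(7, 5)), 7))) = Add(1, Mul(Rational(1, 5), Mul(Mul(16, Rational(7, 5)), 7))) = Add(1, Mul(Rational(1, 5), Mul(Rational(112, 5), 7))) = Add(1, Mul(Rational(1, 5), Rational(784, 5))) = Add(1, Rational(784, 25)) = Rational(809, 25) ≈ 32.360)
Pow(h, 2) = Pow(Rational(809, 25), 2) = Rational(654481, 625)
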